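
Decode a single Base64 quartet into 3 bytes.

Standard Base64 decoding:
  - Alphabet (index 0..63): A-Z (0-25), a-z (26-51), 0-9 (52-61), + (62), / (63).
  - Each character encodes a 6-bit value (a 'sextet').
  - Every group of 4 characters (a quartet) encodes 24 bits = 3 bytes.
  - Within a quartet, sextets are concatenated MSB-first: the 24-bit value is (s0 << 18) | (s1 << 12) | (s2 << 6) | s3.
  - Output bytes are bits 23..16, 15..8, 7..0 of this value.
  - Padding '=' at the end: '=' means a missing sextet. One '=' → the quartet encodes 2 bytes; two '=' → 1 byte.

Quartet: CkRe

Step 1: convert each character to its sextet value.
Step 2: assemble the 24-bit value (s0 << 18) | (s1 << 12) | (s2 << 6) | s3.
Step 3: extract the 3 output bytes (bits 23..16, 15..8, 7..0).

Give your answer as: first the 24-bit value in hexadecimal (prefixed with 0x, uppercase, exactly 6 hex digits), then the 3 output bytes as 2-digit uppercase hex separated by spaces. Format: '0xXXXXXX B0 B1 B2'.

Answer: 0x0A445E 0A 44 5E

Derivation:
Sextets: C=2, k=36, R=17, e=30
24-bit: (2<<18) | (36<<12) | (17<<6) | 30
      = 0x080000 | 0x024000 | 0x000440 | 0x00001E
      = 0x0A445E
Bytes: (v>>16)&0xFF=0A, (v>>8)&0xFF=44, v&0xFF=5E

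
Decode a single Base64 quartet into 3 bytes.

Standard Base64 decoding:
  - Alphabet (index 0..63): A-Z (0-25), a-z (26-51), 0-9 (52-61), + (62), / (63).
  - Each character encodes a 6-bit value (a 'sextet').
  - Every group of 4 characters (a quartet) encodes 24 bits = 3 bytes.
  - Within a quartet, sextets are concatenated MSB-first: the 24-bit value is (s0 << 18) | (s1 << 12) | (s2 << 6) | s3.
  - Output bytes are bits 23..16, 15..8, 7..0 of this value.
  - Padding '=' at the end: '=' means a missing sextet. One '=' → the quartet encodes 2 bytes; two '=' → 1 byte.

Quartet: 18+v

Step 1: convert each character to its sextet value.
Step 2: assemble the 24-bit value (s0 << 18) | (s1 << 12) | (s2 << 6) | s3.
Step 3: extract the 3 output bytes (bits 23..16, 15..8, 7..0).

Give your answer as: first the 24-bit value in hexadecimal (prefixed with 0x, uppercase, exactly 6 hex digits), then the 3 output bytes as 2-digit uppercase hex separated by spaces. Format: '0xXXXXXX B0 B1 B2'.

Sextets: 1=53, 8=60, +=62, v=47
24-bit: (53<<18) | (60<<12) | (62<<6) | 47
      = 0xD40000 | 0x03C000 | 0x000F80 | 0x00002F
      = 0xD7CFAF
Bytes: (v>>16)&0xFF=D7, (v>>8)&0xFF=CF, v&0xFF=AF

Answer: 0xD7CFAF D7 CF AF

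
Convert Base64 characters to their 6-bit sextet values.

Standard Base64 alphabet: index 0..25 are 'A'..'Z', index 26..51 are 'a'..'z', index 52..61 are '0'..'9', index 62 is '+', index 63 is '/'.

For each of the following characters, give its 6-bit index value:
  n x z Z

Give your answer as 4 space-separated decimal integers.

'n': a..z range, 26 + ord('n') − ord('a') = 39
'x': a..z range, 26 + ord('x') − ord('a') = 49
'z': a..z range, 26 + ord('z') − ord('a') = 51
'Z': A..Z range, ord('Z') − ord('A') = 25

Answer: 39 49 51 25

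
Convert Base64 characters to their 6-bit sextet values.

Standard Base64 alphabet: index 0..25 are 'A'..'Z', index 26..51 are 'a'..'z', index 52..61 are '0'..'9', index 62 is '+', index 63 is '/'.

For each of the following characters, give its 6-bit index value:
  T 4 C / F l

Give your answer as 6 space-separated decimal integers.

Answer: 19 56 2 63 5 37

Derivation:
'T': A..Z range, ord('T') − ord('A') = 19
'4': 0..9 range, 52 + ord('4') − ord('0') = 56
'C': A..Z range, ord('C') − ord('A') = 2
'/': index 63
'F': A..Z range, ord('F') − ord('A') = 5
'l': a..z range, 26 + ord('l') − ord('a') = 37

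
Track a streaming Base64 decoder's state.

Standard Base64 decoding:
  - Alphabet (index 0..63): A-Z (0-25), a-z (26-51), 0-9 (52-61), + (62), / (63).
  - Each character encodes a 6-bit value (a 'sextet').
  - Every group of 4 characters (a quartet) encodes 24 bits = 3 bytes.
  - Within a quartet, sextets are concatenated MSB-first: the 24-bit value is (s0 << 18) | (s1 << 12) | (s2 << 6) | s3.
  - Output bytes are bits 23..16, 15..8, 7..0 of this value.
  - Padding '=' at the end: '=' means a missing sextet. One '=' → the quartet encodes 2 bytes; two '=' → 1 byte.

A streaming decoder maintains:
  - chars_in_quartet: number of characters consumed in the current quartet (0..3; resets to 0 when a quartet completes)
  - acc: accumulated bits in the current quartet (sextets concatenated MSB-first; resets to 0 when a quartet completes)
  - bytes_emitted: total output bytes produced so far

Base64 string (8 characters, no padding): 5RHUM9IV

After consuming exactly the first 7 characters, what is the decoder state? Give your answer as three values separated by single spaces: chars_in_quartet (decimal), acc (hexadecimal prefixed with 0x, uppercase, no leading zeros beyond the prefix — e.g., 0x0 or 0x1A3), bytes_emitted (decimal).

After char 0 ('5'=57): chars_in_quartet=1 acc=0x39 bytes_emitted=0
After char 1 ('R'=17): chars_in_quartet=2 acc=0xE51 bytes_emitted=0
After char 2 ('H'=7): chars_in_quartet=3 acc=0x39447 bytes_emitted=0
After char 3 ('U'=20): chars_in_quartet=4 acc=0xE511D4 -> emit E5 11 D4, reset; bytes_emitted=3
After char 4 ('M'=12): chars_in_quartet=1 acc=0xC bytes_emitted=3
After char 5 ('9'=61): chars_in_quartet=2 acc=0x33D bytes_emitted=3
After char 6 ('I'=8): chars_in_quartet=3 acc=0xCF48 bytes_emitted=3

Answer: 3 0xCF48 3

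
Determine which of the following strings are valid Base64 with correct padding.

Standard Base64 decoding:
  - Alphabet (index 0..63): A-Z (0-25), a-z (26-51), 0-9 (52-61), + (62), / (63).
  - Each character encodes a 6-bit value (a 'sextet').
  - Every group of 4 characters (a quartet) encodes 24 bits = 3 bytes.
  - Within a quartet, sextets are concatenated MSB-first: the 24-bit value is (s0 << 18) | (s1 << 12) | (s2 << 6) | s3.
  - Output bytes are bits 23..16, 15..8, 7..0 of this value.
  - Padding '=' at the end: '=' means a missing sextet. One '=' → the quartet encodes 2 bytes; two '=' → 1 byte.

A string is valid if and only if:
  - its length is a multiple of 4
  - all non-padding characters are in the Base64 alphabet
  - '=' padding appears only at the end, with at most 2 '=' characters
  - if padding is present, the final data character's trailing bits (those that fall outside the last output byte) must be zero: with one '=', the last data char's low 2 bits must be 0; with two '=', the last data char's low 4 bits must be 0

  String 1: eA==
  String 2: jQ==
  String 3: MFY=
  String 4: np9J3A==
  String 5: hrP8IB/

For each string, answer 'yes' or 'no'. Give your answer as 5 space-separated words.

String 1: 'eA==' → valid
String 2: 'jQ==' → valid
String 3: 'MFY=' → valid
String 4: 'np9J3A==' → valid
String 5: 'hrP8IB/' → invalid (len=7 not mult of 4)

Answer: yes yes yes yes no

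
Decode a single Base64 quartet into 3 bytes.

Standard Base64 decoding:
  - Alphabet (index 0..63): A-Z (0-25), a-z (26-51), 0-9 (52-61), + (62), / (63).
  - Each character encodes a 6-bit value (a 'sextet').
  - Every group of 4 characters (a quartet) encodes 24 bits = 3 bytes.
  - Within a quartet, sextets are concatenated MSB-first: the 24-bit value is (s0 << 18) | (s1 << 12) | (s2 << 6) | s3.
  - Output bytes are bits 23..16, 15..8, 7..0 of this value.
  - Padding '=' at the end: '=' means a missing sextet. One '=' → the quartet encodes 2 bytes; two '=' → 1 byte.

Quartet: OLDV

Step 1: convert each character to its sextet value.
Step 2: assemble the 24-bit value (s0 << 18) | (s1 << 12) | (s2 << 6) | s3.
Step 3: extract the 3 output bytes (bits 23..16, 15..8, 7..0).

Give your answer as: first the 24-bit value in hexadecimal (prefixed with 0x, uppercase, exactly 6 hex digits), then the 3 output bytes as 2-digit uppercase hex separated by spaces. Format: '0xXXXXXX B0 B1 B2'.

Answer: 0x38B0D5 38 B0 D5

Derivation:
Sextets: O=14, L=11, D=3, V=21
24-bit: (14<<18) | (11<<12) | (3<<6) | 21
      = 0x380000 | 0x00B000 | 0x0000C0 | 0x000015
      = 0x38B0D5
Bytes: (v>>16)&0xFF=38, (v>>8)&0xFF=B0, v&0xFF=D5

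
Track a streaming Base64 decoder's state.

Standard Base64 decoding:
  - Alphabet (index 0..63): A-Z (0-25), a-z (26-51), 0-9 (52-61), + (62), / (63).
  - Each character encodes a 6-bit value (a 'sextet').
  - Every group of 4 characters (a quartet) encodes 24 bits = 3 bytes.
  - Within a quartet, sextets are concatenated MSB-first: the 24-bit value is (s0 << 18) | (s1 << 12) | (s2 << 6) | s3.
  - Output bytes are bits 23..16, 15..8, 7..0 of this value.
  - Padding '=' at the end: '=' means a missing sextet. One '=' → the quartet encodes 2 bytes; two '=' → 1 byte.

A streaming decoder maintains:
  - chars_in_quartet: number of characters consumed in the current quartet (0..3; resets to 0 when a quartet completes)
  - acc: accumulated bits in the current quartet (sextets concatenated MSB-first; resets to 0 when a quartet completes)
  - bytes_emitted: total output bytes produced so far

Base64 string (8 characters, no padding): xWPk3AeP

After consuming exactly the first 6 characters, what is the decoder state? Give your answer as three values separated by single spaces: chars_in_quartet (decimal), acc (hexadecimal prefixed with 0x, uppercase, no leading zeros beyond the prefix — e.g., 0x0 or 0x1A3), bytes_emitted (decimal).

After char 0 ('x'=49): chars_in_quartet=1 acc=0x31 bytes_emitted=0
After char 1 ('W'=22): chars_in_quartet=2 acc=0xC56 bytes_emitted=0
After char 2 ('P'=15): chars_in_quartet=3 acc=0x3158F bytes_emitted=0
After char 3 ('k'=36): chars_in_quartet=4 acc=0xC563E4 -> emit C5 63 E4, reset; bytes_emitted=3
After char 4 ('3'=55): chars_in_quartet=1 acc=0x37 bytes_emitted=3
After char 5 ('A'=0): chars_in_quartet=2 acc=0xDC0 bytes_emitted=3

Answer: 2 0xDC0 3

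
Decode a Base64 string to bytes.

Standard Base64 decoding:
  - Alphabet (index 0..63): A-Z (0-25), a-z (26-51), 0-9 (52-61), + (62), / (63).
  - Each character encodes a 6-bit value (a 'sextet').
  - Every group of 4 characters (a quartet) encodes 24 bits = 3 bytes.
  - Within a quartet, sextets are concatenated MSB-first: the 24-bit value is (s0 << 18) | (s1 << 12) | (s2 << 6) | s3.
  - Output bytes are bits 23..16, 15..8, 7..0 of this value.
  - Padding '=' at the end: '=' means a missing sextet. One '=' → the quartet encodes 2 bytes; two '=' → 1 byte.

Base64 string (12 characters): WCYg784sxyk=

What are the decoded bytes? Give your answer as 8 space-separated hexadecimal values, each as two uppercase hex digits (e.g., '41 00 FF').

After char 0 ('W'=22): chars_in_quartet=1 acc=0x16 bytes_emitted=0
After char 1 ('C'=2): chars_in_quartet=2 acc=0x582 bytes_emitted=0
After char 2 ('Y'=24): chars_in_quartet=3 acc=0x16098 bytes_emitted=0
After char 3 ('g'=32): chars_in_quartet=4 acc=0x582620 -> emit 58 26 20, reset; bytes_emitted=3
After char 4 ('7'=59): chars_in_quartet=1 acc=0x3B bytes_emitted=3
After char 5 ('8'=60): chars_in_quartet=2 acc=0xEFC bytes_emitted=3
After char 6 ('4'=56): chars_in_quartet=3 acc=0x3BF38 bytes_emitted=3
After char 7 ('s'=44): chars_in_quartet=4 acc=0xEFCE2C -> emit EF CE 2C, reset; bytes_emitted=6
After char 8 ('x'=49): chars_in_quartet=1 acc=0x31 bytes_emitted=6
After char 9 ('y'=50): chars_in_quartet=2 acc=0xC72 bytes_emitted=6
After char 10 ('k'=36): chars_in_quartet=3 acc=0x31CA4 bytes_emitted=6
Padding '=': partial quartet acc=0x31CA4 -> emit C7 29; bytes_emitted=8

Answer: 58 26 20 EF CE 2C C7 29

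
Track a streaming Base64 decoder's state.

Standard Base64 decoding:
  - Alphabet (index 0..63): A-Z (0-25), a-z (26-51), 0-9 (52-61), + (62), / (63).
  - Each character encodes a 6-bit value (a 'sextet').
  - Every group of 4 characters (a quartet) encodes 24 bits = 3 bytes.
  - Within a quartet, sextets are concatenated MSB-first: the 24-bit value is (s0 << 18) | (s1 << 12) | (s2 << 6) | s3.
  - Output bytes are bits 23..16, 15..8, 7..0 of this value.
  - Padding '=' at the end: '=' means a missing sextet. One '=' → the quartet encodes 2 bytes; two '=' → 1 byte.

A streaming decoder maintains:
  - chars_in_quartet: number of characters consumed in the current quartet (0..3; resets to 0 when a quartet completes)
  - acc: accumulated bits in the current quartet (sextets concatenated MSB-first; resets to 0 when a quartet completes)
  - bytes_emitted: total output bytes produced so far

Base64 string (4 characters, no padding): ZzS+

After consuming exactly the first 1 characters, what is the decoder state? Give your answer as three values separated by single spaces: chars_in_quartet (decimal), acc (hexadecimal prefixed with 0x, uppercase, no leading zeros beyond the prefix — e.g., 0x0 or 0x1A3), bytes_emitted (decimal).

After char 0 ('Z'=25): chars_in_quartet=1 acc=0x19 bytes_emitted=0

Answer: 1 0x19 0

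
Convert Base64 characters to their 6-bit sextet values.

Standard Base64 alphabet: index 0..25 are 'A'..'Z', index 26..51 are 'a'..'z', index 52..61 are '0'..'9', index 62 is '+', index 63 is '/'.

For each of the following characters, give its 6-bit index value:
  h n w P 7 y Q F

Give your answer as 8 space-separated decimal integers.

'h': a..z range, 26 + ord('h') − ord('a') = 33
'n': a..z range, 26 + ord('n') − ord('a') = 39
'w': a..z range, 26 + ord('w') − ord('a') = 48
'P': A..Z range, ord('P') − ord('A') = 15
'7': 0..9 range, 52 + ord('7') − ord('0') = 59
'y': a..z range, 26 + ord('y') − ord('a') = 50
'Q': A..Z range, ord('Q') − ord('A') = 16
'F': A..Z range, ord('F') − ord('A') = 5

Answer: 33 39 48 15 59 50 16 5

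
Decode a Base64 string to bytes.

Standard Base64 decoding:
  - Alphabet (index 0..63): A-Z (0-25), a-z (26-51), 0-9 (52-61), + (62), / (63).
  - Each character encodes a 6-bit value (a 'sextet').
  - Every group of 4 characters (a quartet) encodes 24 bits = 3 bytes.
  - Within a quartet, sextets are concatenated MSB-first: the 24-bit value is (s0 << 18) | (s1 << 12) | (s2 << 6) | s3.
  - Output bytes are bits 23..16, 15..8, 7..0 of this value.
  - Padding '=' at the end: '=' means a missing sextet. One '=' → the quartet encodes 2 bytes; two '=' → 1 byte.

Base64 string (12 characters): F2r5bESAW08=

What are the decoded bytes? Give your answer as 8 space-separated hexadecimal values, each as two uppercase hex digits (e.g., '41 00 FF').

After char 0 ('F'=5): chars_in_quartet=1 acc=0x5 bytes_emitted=0
After char 1 ('2'=54): chars_in_quartet=2 acc=0x176 bytes_emitted=0
After char 2 ('r'=43): chars_in_quartet=3 acc=0x5DAB bytes_emitted=0
After char 3 ('5'=57): chars_in_quartet=4 acc=0x176AF9 -> emit 17 6A F9, reset; bytes_emitted=3
After char 4 ('b'=27): chars_in_quartet=1 acc=0x1B bytes_emitted=3
After char 5 ('E'=4): chars_in_quartet=2 acc=0x6C4 bytes_emitted=3
After char 6 ('S'=18): chars_in_quartet=3 acc=0x1B112 bytes_emitted=3
After char 7 ('A'=0): chars_in_quartet=4 acc=0x6C4480 -> emit 6C 44 80, reset; bytes_emitted=6
After char 8 ('W'=22): chars_in_quartet=1 acc=0x16 bytes_emitted=6
After char 9 ('0'=52): chars_in_quartet=2 acc=0x5B4 bytes_emitted=6
After char 10 ('8'=60): chars_in_quartet=3 acc=0x16D3C bytes_emitted=6
Padding '=': partial quartet acc=0x16D3C -> emit 5B 4F; bytes_emitted=8

Answer: 17 6A F9 6C 44 80 5B 4F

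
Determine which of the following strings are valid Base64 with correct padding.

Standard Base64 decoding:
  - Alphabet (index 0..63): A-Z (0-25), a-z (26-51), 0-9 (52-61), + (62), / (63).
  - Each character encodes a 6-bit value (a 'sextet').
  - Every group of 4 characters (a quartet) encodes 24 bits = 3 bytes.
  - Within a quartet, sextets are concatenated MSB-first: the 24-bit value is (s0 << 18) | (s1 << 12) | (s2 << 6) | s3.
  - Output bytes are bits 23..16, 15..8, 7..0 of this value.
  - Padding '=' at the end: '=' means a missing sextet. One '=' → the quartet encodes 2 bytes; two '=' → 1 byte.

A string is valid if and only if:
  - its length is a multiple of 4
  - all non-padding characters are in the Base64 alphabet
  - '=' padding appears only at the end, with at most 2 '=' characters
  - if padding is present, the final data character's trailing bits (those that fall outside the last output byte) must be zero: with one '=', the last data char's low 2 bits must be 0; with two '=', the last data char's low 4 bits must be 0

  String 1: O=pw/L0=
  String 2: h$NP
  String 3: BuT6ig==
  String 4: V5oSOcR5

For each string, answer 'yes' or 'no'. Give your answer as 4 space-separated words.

Answer: no no yes yes

Derivation:
String 1: 'O=pw/L0=' → invalid (bad char(s): ['=']; '=' in middle)
String 2: 'h$NP' → invalid (bad char(s): ['$'])
String 3: 'BuT6ig==' → valid
String 4: 'V5oSOcR5' → valid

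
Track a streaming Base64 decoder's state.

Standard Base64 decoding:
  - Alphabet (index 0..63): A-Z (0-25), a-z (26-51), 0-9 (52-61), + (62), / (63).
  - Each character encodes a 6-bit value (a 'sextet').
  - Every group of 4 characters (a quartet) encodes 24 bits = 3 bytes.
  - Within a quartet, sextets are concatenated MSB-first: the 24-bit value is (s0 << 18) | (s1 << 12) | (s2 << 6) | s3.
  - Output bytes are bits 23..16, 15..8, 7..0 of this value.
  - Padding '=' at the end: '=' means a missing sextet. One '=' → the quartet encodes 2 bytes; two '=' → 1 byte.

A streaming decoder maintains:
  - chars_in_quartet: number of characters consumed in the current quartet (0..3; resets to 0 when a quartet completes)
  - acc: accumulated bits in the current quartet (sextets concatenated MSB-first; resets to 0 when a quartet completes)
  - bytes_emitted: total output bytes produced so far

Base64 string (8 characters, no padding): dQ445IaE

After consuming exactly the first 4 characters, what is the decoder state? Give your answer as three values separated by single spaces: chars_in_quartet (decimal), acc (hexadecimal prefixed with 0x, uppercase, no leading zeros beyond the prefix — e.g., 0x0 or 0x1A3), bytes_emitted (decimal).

Answer: 0 0x0 3

Derivation:
After char 0 ('d'=29): chars_in_quartet=1 acc=0x1D bytes_emitted=0
After char 1 ('Q'=16): chars_in_quartet=2 acc=0x750 bytes_emitted=0
After char 2 ('4'=56): chars_in_quartet=3 acc=0x1D438 bytes_emitted=0
After char 3 ('4'=56): chars_in_quartet=4 acc=0x750E38 -> emit 75 0E 38, reset; bytes_emitted=3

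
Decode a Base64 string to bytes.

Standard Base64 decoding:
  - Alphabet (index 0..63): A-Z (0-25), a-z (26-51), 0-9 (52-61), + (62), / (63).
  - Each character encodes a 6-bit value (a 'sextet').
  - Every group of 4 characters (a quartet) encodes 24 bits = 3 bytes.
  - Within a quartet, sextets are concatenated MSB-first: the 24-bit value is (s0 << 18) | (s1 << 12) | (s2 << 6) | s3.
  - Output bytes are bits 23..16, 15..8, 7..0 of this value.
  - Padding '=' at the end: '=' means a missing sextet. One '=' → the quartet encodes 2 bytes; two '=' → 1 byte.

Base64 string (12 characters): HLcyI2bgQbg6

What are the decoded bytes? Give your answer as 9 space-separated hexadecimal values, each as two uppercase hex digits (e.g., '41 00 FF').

Answer: 1C B7 32 23 66 E0 41 B8 3A

Derivation:
After char 0 ('H'=7): chars_in_quartet=1 acc=0x7 bytes_emitted=0
After char 1 ('L'=11): chars_in_quartet=2 acc=0x1CB bytes_emitted=0
After char 2 ('c'=28): chars_in_quartet=3 acc=0x72DC bytes_emitted=0
After char 3 ('y'=50): chars_in_quartet=4 acc=0x1CB732 -> emit 1C B7 32, reset; bytes_emitted=3
After char 4 ('I'=8): chars_in_quartet=1 acc=0x8 bytes_emitted=3
After char 5 ('2'=54): chars_in_quartet=2 acc=0x236 bytes_emitted=3
After char 6 ('b'=27): chars_in_quartet=3 acc=0x8D9B bytes_emitted=3
After char 7 ('g'=32): chars_in_quartet=4 acc=0x2366E0 -> emit 23 66 E0, reset; bytes_emitted=6
After char 8 ('Q'=16): chars_in_quartet=1 acc=0x10 bytes_emitted=6
After char 9 ('b'=27): chars_in_quartet=2 acc=0x41B bytes_emitted=6
After char 10 ('g'=32): chars_in_quartet=3 acc=0x106E0 bytes_emitted=6
After char 11 ('6'=58): chars_in_quartet=4 acc=0x41B83A -> emit 41 B8 3A, reset; bytes_emitted=9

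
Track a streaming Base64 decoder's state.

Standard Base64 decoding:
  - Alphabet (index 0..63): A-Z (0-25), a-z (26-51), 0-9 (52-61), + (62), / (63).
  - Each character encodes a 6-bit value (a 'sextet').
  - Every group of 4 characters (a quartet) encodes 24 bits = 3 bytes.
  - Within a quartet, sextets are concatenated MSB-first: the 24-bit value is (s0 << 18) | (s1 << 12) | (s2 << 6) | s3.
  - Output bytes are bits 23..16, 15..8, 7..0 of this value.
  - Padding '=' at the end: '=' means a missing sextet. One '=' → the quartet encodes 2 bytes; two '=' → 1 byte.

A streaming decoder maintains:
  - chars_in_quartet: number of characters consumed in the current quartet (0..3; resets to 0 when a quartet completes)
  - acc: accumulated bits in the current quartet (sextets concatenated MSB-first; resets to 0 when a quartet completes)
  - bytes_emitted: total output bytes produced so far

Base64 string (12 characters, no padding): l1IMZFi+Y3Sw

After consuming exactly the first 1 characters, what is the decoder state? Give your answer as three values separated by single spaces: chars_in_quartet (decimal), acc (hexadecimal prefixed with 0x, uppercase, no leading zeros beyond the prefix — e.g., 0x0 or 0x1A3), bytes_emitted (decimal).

Answer: 1 0x25 0

Derivation:
After char 0 ('l'=37): chars_in_quartet=1 acc=0x25 bytes_emitted=0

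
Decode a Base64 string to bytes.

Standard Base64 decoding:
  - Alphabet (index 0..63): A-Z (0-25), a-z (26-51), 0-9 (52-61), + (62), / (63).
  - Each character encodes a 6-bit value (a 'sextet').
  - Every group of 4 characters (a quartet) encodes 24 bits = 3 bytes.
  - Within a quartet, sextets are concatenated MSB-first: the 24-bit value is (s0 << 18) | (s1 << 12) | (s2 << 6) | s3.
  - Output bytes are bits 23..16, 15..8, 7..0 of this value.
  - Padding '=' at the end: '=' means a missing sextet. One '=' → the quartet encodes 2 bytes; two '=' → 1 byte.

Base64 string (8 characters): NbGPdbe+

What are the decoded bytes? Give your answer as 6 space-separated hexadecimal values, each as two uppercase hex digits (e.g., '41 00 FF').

Answer: 35 B1 8F 75 B7 BE

Derivation:
After char 0 ('N'=13): chars_in_quartet=1 acc=0xD bytes_emitted=0
After char 1 ('b'=27): chars_in_quartet=2 acc=0x35B bytes_emitted=0
After char 2 ('G'=6): chars_in_quartet=3 acc=0xD6C6 bytes_emitted=0
After char 3 ('P'=15): chars_in_quartet=4 acc=0x35B18F -> emit 35 B1 8F, reset; bytes_emitted=3
After char 4 ('d'=29): chars_in_quartet=1 acc=0x1D bytes_emitted=3
After char 5 ('b'=27): chars_in_quartet=2 acc=0x75B bytes_emitted=3
After char 6 ('e'=30): chars_in_quartet=3 acc=0x1D6DE bytes_emitted=3
After char 7 ('+'=62): chars_in_quartet=4 acc=0x75B7BE -> emit 75 B7 BE, reset; bytes_emitted=6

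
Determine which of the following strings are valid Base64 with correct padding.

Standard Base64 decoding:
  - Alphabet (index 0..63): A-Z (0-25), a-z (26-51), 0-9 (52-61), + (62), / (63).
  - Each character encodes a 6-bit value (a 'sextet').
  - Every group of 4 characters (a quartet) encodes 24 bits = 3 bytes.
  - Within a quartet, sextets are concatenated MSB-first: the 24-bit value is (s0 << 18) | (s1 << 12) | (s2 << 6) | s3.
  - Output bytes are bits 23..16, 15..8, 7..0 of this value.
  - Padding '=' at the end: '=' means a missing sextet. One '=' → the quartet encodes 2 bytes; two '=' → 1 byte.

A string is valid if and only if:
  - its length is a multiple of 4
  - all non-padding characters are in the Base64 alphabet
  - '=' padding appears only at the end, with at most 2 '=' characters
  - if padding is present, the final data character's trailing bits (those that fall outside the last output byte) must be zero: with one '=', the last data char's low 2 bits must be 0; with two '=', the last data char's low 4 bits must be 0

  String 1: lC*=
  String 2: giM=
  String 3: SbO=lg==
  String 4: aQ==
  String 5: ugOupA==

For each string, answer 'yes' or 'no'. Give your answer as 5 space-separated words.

String 1: 'lC*=' → invalid (bad char(s): ['*'])
String 2: 'giM=' → valid
String 3: 'SbO=lg==' → invalid (bad char(s): ['=']; '=' in middle)
String 4: 'aQ==' → valid
String 5: 'ugOupA==' → valid

Answer: no yes no yes yes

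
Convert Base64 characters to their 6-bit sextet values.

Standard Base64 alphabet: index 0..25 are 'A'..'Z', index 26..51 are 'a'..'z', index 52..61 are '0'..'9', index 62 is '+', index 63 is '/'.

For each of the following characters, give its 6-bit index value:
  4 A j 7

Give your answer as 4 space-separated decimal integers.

'4': 0..9 range, 52 + ord('4') − ord('0') = 56
'A': A..Z range, ord('A') − ord('A') = 0
'j': a..z range, 26 + ord('j') − ord('a') = 35
'7': 0..9 range, 52 + ord('7') − ord('0') = 59

Answer: 56 0 35 59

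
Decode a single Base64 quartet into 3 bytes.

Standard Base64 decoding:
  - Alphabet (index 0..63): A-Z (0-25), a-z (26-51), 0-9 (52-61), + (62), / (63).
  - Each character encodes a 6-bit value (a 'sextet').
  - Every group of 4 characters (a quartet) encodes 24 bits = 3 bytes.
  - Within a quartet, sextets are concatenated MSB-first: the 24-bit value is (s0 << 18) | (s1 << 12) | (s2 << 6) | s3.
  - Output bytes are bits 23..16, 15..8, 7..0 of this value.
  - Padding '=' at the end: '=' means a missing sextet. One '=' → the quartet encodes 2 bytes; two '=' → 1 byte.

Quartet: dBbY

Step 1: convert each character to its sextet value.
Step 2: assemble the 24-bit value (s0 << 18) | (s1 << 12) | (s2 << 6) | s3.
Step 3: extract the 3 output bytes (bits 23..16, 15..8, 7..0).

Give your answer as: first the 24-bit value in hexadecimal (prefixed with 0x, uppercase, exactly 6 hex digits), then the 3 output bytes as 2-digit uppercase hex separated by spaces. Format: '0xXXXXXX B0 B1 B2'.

Answer: 0x7416D8 74 16 D8

Derivation:
Sextets: d=29, B=1, b=27, Y=24
24-bit: (29<<18) | (1<<12) | (27<<6) | 24
      = 0x740000 | 0x001000 | 0x0006C0 | 0x000018
      = 0x7416D8
Bytes: (v>>16)&0xFF=74, (v>>8)&0xFF=16, v&0xFF=D8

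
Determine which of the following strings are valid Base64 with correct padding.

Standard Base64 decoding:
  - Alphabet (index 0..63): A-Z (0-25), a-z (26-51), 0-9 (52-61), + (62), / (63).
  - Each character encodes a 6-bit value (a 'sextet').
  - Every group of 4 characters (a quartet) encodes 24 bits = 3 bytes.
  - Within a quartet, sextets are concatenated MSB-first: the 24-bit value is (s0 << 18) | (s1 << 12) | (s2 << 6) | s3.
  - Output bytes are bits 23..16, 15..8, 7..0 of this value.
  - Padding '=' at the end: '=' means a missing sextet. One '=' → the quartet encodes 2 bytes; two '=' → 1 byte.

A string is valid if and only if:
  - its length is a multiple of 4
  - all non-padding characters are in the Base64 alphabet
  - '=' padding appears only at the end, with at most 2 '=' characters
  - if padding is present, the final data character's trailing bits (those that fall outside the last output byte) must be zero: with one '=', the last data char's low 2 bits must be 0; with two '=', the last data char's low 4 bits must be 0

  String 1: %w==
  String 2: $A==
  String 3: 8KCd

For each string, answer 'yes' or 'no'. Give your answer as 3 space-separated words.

String 1: '%w==' → invalid (bad char(s): ['%'])
String 2: '$A==' → invalid (bad char(s): ['$'])
String 3: '8KCd' → valid

Answer: no no yes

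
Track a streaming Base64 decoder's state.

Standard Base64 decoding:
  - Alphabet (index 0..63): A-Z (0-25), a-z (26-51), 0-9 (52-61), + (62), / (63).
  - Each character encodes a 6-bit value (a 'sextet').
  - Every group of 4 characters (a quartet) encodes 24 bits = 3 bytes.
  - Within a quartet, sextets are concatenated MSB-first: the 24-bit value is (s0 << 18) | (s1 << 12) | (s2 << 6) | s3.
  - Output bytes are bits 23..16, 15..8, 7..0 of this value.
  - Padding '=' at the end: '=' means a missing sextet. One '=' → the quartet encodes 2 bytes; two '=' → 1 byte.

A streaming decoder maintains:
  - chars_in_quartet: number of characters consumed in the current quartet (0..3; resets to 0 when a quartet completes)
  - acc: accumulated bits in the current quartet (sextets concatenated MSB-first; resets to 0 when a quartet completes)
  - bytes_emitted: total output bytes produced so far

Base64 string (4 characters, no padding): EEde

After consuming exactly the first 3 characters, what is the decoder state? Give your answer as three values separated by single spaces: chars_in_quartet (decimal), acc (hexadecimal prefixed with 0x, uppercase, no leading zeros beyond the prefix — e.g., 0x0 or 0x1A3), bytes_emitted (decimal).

After char 0 ('E'=4): chars_in_quartet=1 acc=0x4 bytes_emitted=0
After char 1 ('E'=4): chars_in_quartet=2 acc=0x104 bytes_emitted=0
After char 2 ('d'=29): chars_in_quartet=3 acc=0x411D bytes_emitted=0

Answer: 3 0x411D 0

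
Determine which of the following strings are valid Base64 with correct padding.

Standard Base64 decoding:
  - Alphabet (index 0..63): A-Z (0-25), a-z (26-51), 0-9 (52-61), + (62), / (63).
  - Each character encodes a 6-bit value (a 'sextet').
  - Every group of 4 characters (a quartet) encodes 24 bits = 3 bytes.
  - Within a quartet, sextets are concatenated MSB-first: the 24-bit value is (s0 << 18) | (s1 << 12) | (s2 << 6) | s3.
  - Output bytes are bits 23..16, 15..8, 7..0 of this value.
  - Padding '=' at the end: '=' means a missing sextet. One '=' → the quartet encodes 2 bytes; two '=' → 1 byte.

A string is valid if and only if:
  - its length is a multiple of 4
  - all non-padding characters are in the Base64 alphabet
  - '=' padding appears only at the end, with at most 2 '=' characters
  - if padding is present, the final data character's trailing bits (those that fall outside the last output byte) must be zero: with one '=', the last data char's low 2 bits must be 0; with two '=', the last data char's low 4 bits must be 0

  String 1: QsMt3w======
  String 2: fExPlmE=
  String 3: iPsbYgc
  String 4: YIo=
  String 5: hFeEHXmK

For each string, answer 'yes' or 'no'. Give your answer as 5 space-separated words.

Answer: no yes no yes yes

Derivation:
String 1: 'QsMt3w======' → invalid (6 pad chars (max 2))
String 2: 'fExPlmE=' → valid
String 3: 'iPsbYgc' → invalid (len=7 not mult of 4)
String 4: 'YIo=' → valid
String 5: 'hFeEHXmK' → valid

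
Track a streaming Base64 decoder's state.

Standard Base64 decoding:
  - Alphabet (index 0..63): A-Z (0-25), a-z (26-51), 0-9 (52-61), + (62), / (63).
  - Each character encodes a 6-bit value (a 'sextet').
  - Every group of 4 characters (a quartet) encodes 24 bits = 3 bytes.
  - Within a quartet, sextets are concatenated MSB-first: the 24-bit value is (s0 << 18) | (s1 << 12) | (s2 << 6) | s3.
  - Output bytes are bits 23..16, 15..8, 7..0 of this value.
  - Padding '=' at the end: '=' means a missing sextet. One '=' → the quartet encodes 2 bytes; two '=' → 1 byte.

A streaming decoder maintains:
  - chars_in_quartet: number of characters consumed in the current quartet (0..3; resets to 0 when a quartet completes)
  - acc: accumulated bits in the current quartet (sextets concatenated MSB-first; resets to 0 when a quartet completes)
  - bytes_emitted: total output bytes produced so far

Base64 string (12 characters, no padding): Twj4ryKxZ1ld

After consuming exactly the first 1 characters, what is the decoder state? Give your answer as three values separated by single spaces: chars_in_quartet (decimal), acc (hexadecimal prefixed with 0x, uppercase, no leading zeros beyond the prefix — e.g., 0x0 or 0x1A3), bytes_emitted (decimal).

Answer: 1 0x13 0

Derivation:
After char 0 ('T'=19): chars_in_quartet=1 acc=0x13 bytes_emitted=0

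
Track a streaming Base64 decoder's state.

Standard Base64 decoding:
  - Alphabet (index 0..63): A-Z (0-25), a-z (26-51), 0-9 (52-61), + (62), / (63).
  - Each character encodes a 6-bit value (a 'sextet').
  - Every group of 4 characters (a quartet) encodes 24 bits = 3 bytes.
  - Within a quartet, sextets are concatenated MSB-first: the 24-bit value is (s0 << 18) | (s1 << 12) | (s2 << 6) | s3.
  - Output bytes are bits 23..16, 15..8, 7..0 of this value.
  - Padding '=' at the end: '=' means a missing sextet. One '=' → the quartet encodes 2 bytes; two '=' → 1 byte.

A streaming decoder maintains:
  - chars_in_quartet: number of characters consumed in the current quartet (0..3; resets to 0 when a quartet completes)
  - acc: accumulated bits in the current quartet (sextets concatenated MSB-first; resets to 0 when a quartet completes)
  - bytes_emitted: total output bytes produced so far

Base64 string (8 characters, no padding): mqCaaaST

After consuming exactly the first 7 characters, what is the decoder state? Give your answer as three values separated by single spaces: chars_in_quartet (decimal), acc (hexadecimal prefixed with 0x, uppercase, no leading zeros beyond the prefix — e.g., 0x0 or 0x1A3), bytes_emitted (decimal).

Answer: 3 0x1A692 3

Derivation:
After char 0 ('m'=38): chars_in_quartet=1 acc=0x26 bytes_emitted=0
After char 1 ('q'=42): chars_in_quartet=2 acc=0x9AA bytes_emitted=0
After char 2 ('C'=2): chars_in_quartet=3 acc=0x26A82 bytes_emitted=0
After char 3 ('a'=26): chars_in_quartet=4 acc=0x9AA09A -> emit 9A A0 9A, reset; bytes_emitted=3
After char 4 ('a'=26): chars_in_quartet=1 acc=0x1A bytes_emitted=3
After char 5 ('a'=26): chars_in_quartet=2 acc=0x69A bytes_emitted=3
After char 6 ('S'=18): chars_in_quartet=3 acc=0x1A692 bytes_emitted=3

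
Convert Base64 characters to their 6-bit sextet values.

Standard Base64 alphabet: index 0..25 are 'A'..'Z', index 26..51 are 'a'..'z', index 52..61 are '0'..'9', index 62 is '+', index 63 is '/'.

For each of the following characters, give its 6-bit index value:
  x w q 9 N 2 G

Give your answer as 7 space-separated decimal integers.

Answer: 49 48 42 61 13 54 6

Derivation:
'x': a..z range, 26 + ord('x') − ord('a') = 49
'w': a..z range, 26 + ord('w') − ord('a') = 48
'q': a..z range, 26 + ord('q') − ord('a') = 42
'9': 0..9 range, 52 + ord('9') − ord('0') = 61
'N': A..Z range, ord('N') − ord('A') = 13
'2': 0..9 range, 52 + ord('2') − ord('0') = 54
'G': A..Z range, ord('G') − ord('A') = 6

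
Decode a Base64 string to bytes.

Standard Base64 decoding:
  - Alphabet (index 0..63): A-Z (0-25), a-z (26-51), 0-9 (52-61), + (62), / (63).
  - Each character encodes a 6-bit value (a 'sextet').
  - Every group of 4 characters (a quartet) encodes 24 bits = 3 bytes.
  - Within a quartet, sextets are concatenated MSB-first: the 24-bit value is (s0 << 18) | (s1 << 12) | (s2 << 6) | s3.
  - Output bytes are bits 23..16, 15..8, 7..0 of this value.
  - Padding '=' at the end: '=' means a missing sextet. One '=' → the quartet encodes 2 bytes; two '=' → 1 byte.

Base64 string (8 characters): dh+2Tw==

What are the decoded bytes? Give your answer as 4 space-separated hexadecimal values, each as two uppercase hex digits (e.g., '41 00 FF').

After char 0 ('d'=29): chars_in_quartet=1 acc=0x1D bytes_emitted=0
After char 1 ('h'=33): chars_in_quartet=2 acc=0x761 bytes_emitted=0
After char 2 ('+'=62): chars_in_quartet=3 acc=0x1D87E bytes_emitted=0
After char 3 ('2'=54): chars_in_quartet=4 acc=0x761FB6 -> emit 76 1F B6, reset; bytes_emitted=3
After char 4 ('T'=19): chars_in_quartet=1 acc=0x13 bytes_emitted=3
After char 5 ('w'=48): chars_in_quartet=2 acc=0x4F0 bytes_emitted=3
Padding '==': partial quartet acc=0x4F0 -> emit 4F; bytes_emitted=4

Answer: 76 1F B6 4F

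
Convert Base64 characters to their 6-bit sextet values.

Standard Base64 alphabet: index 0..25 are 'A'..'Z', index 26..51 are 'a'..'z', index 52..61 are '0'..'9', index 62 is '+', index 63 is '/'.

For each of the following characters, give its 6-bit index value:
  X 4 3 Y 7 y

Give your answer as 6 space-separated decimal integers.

'X': A..Z range, ord('X') − ord('A') = 23
'4': 0..9 range, 52 + ord('4') − ord('0') = 56
'3': 0..9 range, 52 + ord('3') − ord('0') = 55
'Y': A..Z range, ord('Y') − ord('A') = 24
'7': 0..9 range, 52 + ord('7') − ord('0') = 59
'y': a..z range, 26 + ord('y') − ord('a') = 50

Answer: 23 56 55 24 59 50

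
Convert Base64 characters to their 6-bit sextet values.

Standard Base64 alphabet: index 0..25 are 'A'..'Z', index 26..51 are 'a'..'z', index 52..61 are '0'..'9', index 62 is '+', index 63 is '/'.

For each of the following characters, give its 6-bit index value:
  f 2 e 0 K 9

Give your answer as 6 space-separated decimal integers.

'f': a..z range, 26 + ord('f') − ord('a') = 31
'2': 0..9 range, 52 + ord('2') − ord('0') = 54
'e': a..z range, 26 + ord('e') − ord('a') = 30
'0': 0..9 range, 52 + ord('0') − ord('0') = 52
'K': A..Z range, ord('K') − ord('A') = 10
'9': 0..9 range, 52 + ord('9') − ord('0') = 61

Answer: 31 54 30 52 10 61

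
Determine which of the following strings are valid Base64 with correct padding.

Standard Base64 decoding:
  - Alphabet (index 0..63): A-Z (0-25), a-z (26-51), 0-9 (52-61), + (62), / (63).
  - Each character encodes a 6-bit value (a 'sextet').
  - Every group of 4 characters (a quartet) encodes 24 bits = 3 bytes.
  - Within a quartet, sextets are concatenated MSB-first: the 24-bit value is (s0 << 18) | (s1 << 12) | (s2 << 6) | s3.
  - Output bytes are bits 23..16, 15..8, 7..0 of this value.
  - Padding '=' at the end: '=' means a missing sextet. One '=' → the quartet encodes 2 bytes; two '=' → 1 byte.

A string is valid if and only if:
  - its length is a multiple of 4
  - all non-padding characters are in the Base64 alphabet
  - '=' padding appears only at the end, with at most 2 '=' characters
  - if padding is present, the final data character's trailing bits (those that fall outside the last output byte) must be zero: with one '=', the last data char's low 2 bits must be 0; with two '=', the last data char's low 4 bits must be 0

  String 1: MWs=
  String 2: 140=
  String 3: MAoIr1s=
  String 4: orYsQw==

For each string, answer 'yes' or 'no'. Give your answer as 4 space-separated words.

Answer: yes yes yes yes

Derivation:
String 1: 'MWs=' → valid
String 2: '140=' → valid
String 3: 'MAoIr1s=' → valid
String 4: 'orYsQw==' → valid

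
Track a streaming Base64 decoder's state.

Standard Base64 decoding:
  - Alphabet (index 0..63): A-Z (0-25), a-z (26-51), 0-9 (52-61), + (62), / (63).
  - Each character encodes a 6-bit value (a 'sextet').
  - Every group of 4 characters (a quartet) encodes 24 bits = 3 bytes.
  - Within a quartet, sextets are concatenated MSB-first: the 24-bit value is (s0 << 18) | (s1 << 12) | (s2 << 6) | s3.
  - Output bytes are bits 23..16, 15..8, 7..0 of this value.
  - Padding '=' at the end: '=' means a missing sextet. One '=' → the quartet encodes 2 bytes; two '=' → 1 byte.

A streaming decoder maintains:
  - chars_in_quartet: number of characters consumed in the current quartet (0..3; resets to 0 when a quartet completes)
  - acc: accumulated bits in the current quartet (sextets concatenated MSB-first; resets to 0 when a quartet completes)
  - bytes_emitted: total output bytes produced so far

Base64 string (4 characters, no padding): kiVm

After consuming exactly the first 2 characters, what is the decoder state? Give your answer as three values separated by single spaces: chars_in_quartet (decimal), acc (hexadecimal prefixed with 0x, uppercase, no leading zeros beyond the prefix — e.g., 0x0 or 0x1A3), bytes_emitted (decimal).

Answer: 2 0x922 0

Derivation:
After char 0 ('k'=36): chars_in_quartet=1 acc=0x24 bytes_emitted=0
After char 1 ('i'=34): chars_in_quartet=2 acc=0x922 bytes_emitted=0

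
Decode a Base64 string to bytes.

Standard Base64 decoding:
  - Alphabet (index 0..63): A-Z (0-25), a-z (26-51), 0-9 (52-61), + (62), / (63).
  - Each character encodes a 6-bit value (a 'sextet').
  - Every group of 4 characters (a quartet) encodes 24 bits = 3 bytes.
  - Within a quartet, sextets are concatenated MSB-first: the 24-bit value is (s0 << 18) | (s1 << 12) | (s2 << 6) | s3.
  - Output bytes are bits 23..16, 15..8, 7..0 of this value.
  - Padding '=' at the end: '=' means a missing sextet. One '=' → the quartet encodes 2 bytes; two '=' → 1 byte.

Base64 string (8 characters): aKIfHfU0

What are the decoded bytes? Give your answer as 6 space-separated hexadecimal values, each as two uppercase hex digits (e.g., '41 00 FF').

Answer: 68 A2 1F 1D F5 34

Derivation:
After char 0 ('a'=26): chars_in_quartet=1 acc=0x1A bytes_emitted=0
After char 1 ('K'=10): chars_in_quartet=2 acc=0x68A bytes_emitted=0
After char 2 ('I'=8): chars_in_quartet=3 acc=0x1A288 bytes_emitted=0
After char 3 ('f'=31): chars_in_quartet=4 acc=0x68A21F -> emit 68 A2 1F, reset; bytes_emitted=3
After char 4 ('H'=7): chars_in_quartet=1 acc=0x7 bytes_emitted=3
After char 5 ('f'=31): chars_in_quartet=2 acc=0x1DF bytes_emitted=3
After char 6 ('U'=20): chars_in_quartet=3 acc=0x77D4 bytes_emitted=3
After char 7 ('0'=52): chars_in_quartet=4 acc=0x1DF534 -> emit 1D F5 34, reset; bytes_emitted=6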